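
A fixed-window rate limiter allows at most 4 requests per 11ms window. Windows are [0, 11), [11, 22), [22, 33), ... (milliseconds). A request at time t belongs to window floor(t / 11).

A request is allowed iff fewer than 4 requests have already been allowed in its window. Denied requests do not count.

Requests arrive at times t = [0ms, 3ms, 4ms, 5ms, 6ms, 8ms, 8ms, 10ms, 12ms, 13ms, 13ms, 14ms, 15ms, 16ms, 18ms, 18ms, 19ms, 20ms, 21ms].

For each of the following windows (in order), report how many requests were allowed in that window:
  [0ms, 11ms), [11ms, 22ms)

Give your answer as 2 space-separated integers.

Processing requests:
  req#1 t=0ms (window 0): ALLOW
  req#2 t=3ms (window 0): ALLOW
  req#3 t=4ms (window 0): ALLOW
  req#4 t=5ms (window 0): ALLOW
  req#5 t=6ms (window 0): DENY
  req#6 t=8ms (window 0): DENY
  req#7 t=8ms (window 0): DENY
  req#8 t=10ms (window 0): DENY
  req#9 t=12ms (window 1): ALLOW
  req#10 t=13ms (window 1): ALLOW
  req#11 t=13ms (window 1): ALLOW
  req#12 t=14ms (window 1): ALLOW
  req#13 t=15ms (window 1): DENY
  req#14 t=16ms (window 1): DENY
  req#15 t=18ms (window 1): DENY
  req#16 t=18ms (window 1): DENY
  req#17 t=19ms (window 1): DENY
  req#18 t=20ms (window 1): DENY
  req#19 t=21ms (window 1): DENY

Allowed counts by window: 4 4

Answer: 4 4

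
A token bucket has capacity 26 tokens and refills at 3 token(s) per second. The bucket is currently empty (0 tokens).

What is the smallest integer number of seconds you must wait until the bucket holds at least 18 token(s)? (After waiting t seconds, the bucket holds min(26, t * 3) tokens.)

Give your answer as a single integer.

Answer: 6

Derivation:
Need t * 3 >= 18, so t >= 18/3.
Smallest integer t = ceil(18/3) = 6.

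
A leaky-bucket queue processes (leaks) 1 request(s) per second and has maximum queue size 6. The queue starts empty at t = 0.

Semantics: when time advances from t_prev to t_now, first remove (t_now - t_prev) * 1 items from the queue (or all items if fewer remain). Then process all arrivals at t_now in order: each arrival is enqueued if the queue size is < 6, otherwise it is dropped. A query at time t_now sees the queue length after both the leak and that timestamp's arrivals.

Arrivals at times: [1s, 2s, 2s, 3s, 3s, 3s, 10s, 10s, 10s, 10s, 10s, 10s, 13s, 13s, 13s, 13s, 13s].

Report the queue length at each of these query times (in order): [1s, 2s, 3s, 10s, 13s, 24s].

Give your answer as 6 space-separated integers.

Answer: 1 2 4 6 6 0

Derivation:
Queue lengths at query times:
  query t=1s: backlog = 1
  query t=2s: backlog = 2
  query t=3s: backlog = 4
  query t=10s: backlog = 6
  query t=13s: backlog = 6
  query t=24s: backlog = 0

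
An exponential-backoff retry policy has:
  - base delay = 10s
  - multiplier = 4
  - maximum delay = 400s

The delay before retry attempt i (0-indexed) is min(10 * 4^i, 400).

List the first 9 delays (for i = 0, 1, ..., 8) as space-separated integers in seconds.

Answer: 10 40 160 400 400 400 400 400 400

Derivation:
Computing each delay:
  i=0: min(10*4^0, 400) = 10
  i=1: min(10*4^1, 400) = 40
  i=2: min(10*4^2, 400) = 160
  i=3: min(10*4^3, 400) = 400
  i=4: min(10*4^4, 400) = 400
  i=5: min(10*4^5, 400) = 400
  i=6: min(10*4^6, 400) = 400
  i=7: min(10*4^7, 400) = 400
  i=8: min(10*4^8, 400) = 400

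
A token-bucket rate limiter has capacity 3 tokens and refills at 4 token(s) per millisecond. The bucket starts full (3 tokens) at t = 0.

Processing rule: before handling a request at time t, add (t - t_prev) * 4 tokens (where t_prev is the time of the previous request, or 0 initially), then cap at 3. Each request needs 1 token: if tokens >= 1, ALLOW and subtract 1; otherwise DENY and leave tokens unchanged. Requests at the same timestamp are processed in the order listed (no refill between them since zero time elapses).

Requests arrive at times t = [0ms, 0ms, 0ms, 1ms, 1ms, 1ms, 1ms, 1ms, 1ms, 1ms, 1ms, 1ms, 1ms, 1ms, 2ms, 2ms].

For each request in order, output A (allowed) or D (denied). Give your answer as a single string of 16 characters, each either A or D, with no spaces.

Answer: AAAAAADDDDDDDDAA

Derivation:
Simulating step by step:
  req#1 t=0ms: ALLOW
  req#2 t=0ms: ALLOW
  req#3 t=0ms: ALLOW
  req#4 t=1ms: ALLOW
  req#5 t=1ms: ALLOW
  req#6 t=1ms: ALLOW
  req#7 t=1ms: DENY
  req#8 t=1ms: DENY
  req#9 t=1ms: DENY
  req#10 t=1ms: DENY
  req#11 t=1ms: DENY
  req#12 t=1ms: DENY
  req#13 t=1ms: DENY
  req#14 t=1ms: DENY
  req#15 t=2ms: ALLOW
  req#16 t=2ms: ALLOW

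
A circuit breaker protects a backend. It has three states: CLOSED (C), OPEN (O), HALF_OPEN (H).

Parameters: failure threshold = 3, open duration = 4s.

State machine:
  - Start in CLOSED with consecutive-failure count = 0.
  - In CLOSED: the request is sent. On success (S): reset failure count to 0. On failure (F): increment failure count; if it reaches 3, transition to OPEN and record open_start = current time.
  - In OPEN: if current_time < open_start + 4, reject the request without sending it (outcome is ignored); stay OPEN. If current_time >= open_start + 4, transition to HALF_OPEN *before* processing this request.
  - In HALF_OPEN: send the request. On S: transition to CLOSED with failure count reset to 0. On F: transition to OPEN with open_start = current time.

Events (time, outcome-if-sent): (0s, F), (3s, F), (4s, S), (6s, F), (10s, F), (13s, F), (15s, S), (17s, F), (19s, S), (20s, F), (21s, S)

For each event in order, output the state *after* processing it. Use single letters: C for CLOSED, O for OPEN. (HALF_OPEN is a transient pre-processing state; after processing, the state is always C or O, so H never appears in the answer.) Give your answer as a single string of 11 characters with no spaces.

State after each event:
  event#1 t=0s outcome=F: state=CLOSED
  event#2 t=3s outcome=F: state=CLOSED
  event#3 t=4s outcome=S: state=CLOSED
  event#4 t=6s outcome=F: state=CLOSED
  event#5 t=10s outcome=F: state=CLOSED
  event#6 t=13s outcome=F: state=OPEN
  event#7 t=15s outcome=S: state=OPEN
  event#8 t=17s outcome=F: state=OPEN
  event#9 t=19s outcome=S: state=OPEN
  event#10 t=20s outcome=F: state=OPEN
  event#11 t=21s outcome=S: state=CLOSED

Answer: CCCCCOOOOOC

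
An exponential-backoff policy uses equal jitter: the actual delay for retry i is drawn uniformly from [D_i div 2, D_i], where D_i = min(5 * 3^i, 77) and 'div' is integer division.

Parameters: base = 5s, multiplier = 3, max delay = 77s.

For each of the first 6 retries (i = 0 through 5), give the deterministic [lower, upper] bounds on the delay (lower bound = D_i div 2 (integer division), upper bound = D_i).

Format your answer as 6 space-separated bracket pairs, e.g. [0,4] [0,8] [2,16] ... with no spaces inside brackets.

Answer: [2,5] [7,15] [22,45] [38,77] [38,77] [38,77]

Derivation:
Computing bounds per retry:
  i=0: D_i=min(5*3^0,77)=5, bounds=[2,5]
  i=1: D_i=min(5*3^1,77)=15, bounds=[7,15]
  i=2: D_i=min(5*3^2,77)=45, bounds=[22,45]
  i=3: D_i=min(5*3^3,77)=77, bounds=[38,77]
  i=4: D_i=min(5*3^4,77)=77, bounds=[38,77]
  i=5: D_i=min(5*3^5,77)=77, bounds=[38,77]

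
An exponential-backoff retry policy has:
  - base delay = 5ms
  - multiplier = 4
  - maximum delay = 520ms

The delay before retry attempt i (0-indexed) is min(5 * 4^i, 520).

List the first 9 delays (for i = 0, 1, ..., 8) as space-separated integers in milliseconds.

Answer: 5 20 80 320 520 520 520 520 520

Derivation:
Computing each delay:
  i=0: min(5*4^0, 520) = 5
  i=1: min(5*4^1, 520) = 20
  i=2: min(5*4^2, 520) = 80
  i=3: min(5*4^3, 520) = 320
  i=4: min(5*4^4, 520) = 520
  i=5: min(5*4^5, 520) = 520
  i=6: min(5*4^6, 520) = 520
  i=7: min(5*4^7, 520) = 520
  i=8: min(5*4^8, 520) = 520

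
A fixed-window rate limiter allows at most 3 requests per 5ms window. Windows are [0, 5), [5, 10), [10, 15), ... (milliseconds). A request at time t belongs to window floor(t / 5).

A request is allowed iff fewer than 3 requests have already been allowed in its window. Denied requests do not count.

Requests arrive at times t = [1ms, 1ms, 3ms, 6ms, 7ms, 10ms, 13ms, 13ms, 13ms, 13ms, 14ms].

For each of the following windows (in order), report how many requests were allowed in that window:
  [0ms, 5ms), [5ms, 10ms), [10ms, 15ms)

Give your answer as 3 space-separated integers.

Processing requests:
  req#1 t=1ms (window 0): ALLOW
  req#2 t=1ms (window 0): ALLOW
  req#3 t=3ms (window 0): ALLOW
  req#4 t=6ms (window 1): ALLOW
  req#5 t=7ms (window 1): ALLOW
  req#6 t=10ms (window 2): ALLOW
  req#7 t=13ms (window 2): ALLOW
  req#8 t=13ms (window 2): ALLOW
  req#9 t=13ms (window 2): DENY
  req#10 t=13ms (window 2): DENY
  req#11 t=14ms (window 2): DENY

Allowed counts by window: 3 2 3

Answer: 3 2 3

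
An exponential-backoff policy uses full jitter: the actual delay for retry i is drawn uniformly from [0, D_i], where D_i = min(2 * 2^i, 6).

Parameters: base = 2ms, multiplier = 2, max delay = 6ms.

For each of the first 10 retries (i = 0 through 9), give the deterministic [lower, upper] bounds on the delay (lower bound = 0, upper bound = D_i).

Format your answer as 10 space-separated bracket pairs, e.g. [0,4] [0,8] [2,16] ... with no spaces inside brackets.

Computing bounds per retry:
  i=0: D_i=min(2*2^0,6)=2, bounds=[0,2]
  i=1: D_i=min(2*2^1,6)=4, bounds=[0,4]
  i=2: D_i=min(2*2^2,6)=6, bounds=[0,6]
  i=3: D_i=min(2*2^3,6)=6, bounds=[0,6]
  i=4: D_i=min(2*2^4,6)=6, bounds=[0,6]
  i=5: D_i=min(2*2^5,6)=6, bounds=[0,6]
  i=6: D_i=min(2*2^6,6)=6, bounds=[0,6]
  i=7: D_i=min(2*2^7,6)=6, bounds=[0,6]
  i=8: D_i=min(2*2^8,6)=6, bounds=[0,6]
  i=9: D_i=min(2*2^9,6)=6, bounds=[0,6]

Answer: [0,2] [0,4] [0,6] [0,6] [0,6] [0,6] [0,6] [0,6] [0,6] [0,6]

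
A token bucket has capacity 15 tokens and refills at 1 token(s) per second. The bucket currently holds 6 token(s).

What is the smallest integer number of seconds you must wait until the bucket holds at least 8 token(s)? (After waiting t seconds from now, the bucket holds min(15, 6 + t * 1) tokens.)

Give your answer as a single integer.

Need 6 + t * 1 >= 8, so t >= 2/1.
Smallest integer t = ceil(2/1) = 2.

Answer: 2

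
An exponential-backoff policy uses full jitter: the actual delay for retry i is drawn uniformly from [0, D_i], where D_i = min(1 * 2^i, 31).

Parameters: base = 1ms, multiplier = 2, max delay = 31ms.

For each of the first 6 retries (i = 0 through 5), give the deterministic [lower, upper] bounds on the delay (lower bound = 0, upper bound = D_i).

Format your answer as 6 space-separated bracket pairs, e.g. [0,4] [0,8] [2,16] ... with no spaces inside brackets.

Computing bounds per retry:
  i=0: D_i=min(1*2^0,31)=1, bounds=[0,1]
  i=1: D_i=min(1*2^1,31)=2, bounds=[0,2]
  i=2: D_i=min(1*2^2,31)=4, bounds=[0,4]
  i=3: D_i=min(1*2^3,31)=8, bounds=[0,8]
  i=4: D_i=min(1*2^4,31)=16, bounds=[0,16]
  i=5: D_i=min(1*2^5,31)=31, bounds=[0,31]

Answer: [0,1] [0,2] [0,4] [0,8] [0,16] [0,31]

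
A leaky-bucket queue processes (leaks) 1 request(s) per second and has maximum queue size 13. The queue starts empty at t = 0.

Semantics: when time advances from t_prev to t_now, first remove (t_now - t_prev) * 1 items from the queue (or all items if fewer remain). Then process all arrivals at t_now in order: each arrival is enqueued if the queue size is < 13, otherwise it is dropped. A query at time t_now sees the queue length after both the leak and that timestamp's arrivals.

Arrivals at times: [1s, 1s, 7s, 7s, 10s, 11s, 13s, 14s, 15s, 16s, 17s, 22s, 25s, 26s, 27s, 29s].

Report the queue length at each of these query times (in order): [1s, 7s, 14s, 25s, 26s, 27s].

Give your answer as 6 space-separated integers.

Answer: 2 2 1 1 1 1

Derivation:
Queue lengths at query times:
  query t=1s: backlog = 2
  query t=7s: backlog = 2
  query t=14s: backlog = 1
  query t=25s: backlog = 1
  query t=26s: backlog = 1
  query t=27s: backlog = 1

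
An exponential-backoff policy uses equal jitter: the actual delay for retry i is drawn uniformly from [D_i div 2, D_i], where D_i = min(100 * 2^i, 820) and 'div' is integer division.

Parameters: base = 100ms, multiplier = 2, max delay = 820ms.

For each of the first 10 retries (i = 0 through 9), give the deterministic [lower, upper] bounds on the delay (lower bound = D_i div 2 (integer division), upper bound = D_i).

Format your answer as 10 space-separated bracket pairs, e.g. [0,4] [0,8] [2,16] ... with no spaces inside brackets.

Answer: [50,100] [100,200] [200,400] [400,800] [410,820] [410,820] [410,820] [410,820] [410,820] [410,820]

Derivation:
Computing bounds per retry:
  i=0: D_i=min(100*2^0,820)=100, bounds=[50,100]
  i=1: D_i=min(100*2^1,820)=200, bounds=[100,200]
  i=2: D_i=min(100*2^2,820)=400, bounds=[200,400]
  i=3: D_i=min(100*2^3,820)=800, bounds=[400,800]
  i=4: D_i=min(100*2^4,820)=820, bounds=[410,820]
  i=5: D_i=min(100*2^5,820)=820, bounds=[410,820]
  i=6: D_i=min(100*2^6,820)=820, bounds=[410,820]
  i=7: D_i=min(100*2^7,820)=820, bounds=[410,820]
  i=8: D_i=min(100*2^8,820)=820, bounds=[410,820]
  i=9: D_i=min(100*2^9,820)=820, bounds=[410,820]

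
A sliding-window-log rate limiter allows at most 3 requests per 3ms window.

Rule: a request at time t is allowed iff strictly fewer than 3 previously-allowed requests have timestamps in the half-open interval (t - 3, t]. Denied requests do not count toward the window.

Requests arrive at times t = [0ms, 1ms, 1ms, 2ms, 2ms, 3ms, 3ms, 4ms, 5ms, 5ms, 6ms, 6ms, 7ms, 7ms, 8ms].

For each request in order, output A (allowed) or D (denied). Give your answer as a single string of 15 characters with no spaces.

Tracking allowed requests in the window:
  req#1 t=0ms: ALLOW
  req#2 t=1ms: ALLOW
  req#3 t=1ms: ALLOW
  req#4 t=2ms: DENY
  req#5 t=2ms: DENY
  req#6 t=3ms: ALLOW
  req#7 t=3ms: DENY
  req#8 t=4ms: ALLOW
  req#9 t=5ms: ALLOW
  req#10 t=5ms: DENY
  req#11 t=6ms: ALLOW
  req#12 t=6ms: DENY
  req#13 t=7ms: ALLOW
  req#14 t=7ms: DENY
  req#15 t=8ms: ALLOW

Answer: AAADDADAADADADA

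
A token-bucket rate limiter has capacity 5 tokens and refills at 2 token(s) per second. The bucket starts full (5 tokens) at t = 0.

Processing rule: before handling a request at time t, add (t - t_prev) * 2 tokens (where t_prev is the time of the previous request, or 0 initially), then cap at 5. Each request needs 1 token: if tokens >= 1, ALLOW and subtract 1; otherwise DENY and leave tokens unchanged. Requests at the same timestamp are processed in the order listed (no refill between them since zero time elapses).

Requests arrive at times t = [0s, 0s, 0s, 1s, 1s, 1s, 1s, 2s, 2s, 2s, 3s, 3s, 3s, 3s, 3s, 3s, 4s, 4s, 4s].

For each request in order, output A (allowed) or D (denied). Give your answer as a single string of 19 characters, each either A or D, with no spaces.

Answer: AAAAAAAAADAADDDDAAD

Derivation:
Simulating step by step:
  req#1 t=0s: ALLOW
  req#2 t=0s: ALLOW
  req#3 t=0s: ALLOW
  req#4 t=1s: ALLOW
  req#5 t=1s: ALLOW
  req#6 t=1s: ALLOW
  req#7 t=1s: ALLOW
  req#8 t=2s: ALLOW
  req#9 t=2s: ALLOW
  req#10 t=2s: DENY
  req#11 t=3s: ALLOW
  req#12 t=3s: ALLOW
  req#13 t=3s: DENY
  req#14 t=3s: DENY
  req#15 t=3s: DENY
  req#16 t=3s: DENY
  req#17 t=4s: ALLOW
  req#18 t=4s: ALLOW
  req#19 t=4s: DENY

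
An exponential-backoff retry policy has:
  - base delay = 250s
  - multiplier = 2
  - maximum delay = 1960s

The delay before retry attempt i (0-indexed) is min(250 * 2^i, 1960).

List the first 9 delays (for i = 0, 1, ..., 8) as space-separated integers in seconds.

Answer: 250 500 1000 1960 1960 1960 1960 1960 1960

Derivation:
Computing each delay:
  i=0: min(250*2^0, 1960) = 250
  i=1: min(250*2^1, 1960) = 500
  i=2: min(250*2^2, 1960) = 1000
  i=3: min(250*2^3, 1960) = 1960
  i=4: min(250*2^4, 1960) = 1960
  i=5: min(250*2^5, 1960) = 1960
  i=6: min(250*2^6, 1960) = 1960
  i=7: min(250*2^7, 1960) = 1960
  i=8: min(250*2^8, 1960) = 1960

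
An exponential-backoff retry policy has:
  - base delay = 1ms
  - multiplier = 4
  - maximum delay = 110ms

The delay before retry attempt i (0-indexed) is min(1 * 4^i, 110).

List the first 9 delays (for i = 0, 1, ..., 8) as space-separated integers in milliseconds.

Answer: 1 4 16 64 110 110 110 110 110

Derivation:
Computing each delay:
  i=0: min(1*4^0, 110) = 1
  i=1: min(1*4^1, 110) = 4
  i=2: min(1*4^2, 110) = 16
  i=3: min(1*4^3, 110) = 64
  i=4: min(1*4^4, 110) = 110
  i=5: min(1*4^5, 110) = 110
  i=6: min(1*4^6, 110) = 110
  i=7: min(1*4^7, 110) = 110
  i=8: min(1*4^8, 110) = 110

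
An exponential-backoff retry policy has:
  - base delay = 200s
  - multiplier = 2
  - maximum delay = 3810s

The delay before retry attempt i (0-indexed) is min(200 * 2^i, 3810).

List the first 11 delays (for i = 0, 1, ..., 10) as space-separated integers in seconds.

Computing each delay:
  i=0: min(200*2^0, 3810) = 200
  i=1: min(200*2^1, 3810) = 400
  i=2: min(200*2^2, 3810) = 800
  i=3: min(200*2^3, 3810) = 1600
  i=4: min(200*2^4, 3810) = 3200
  i=5: min(200*2^5, 3810) = 3810
  i=6: min(200*2^6, 3810) = 3810
  i=7: min(200*2^7, 3810) = 3810
  i=8: min(200*2^8, 3810) = 3810
  i=9: min(200*2^9, 3810) = 3810
  i=10: min(200*2^10, 3810) = 3810

Answer: 200 400 800 1600 3200 3810 3810 3810 3810 3810 3810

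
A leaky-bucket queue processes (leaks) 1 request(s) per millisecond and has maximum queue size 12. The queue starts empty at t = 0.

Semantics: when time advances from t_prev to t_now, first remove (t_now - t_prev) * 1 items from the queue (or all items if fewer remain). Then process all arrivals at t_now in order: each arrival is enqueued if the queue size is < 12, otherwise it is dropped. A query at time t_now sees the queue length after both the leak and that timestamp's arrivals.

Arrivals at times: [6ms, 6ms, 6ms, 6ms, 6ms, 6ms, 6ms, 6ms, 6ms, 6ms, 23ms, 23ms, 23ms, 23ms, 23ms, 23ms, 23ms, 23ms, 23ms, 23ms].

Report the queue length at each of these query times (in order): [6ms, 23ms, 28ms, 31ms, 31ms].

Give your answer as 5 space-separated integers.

Queue lengths at query times:
  query t=6ms: backlog = 10
  query t=23ms: backlog = 10
  query t=28ms: backlog = 5
  query t=31ms: backlog = 2
  query t=31ms: backlog = 2

Answer: 10 10 5 2 2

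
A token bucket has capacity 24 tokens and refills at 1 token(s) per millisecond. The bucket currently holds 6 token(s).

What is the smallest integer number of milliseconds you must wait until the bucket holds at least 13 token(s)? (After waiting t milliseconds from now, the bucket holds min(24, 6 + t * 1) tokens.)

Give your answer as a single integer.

Answer: 7

Derivation:
Need 6 + t * 1 >= 13, so t >= 7/1.
Smallest integer t = ceil(7/1) = 7.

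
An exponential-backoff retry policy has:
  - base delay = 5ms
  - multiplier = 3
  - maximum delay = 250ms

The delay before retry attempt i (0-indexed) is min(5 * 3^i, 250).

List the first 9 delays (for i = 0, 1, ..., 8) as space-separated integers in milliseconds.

Computing each delay:
  i=0: min(5*3^0, 250) = 5
  i=1: min(5*3^1, 250) = 15
  i=2: min(5*3^2, 250) = 45
  i=3: min(5*3^3, 250) = 135
  i=4: min(5*3^4, 250) = 250
  i=5: min(5*3^5, 250) = 250
  i=6: min(5*3^6, 250) = 250
  i=7: min(5*3^7, 250) = 250
  i=8: min(5*3^8, 250) = 250

Answer: 5 15 45 135 250 250 250 250 250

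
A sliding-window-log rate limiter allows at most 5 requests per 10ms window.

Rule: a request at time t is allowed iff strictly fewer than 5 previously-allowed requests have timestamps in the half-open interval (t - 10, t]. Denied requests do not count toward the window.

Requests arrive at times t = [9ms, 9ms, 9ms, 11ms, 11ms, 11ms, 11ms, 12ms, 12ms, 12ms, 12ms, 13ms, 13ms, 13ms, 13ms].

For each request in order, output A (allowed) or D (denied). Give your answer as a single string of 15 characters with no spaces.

Tracking allowed requests in the window:
  req#1 t=9ms: ALLOW
  req#2 t=9ms: ALLOW
  req#3 t=9ms: ALLOW
  req#4 t=11ms: ALLOW
  req#5 t=11ms: ALLOW
  req#6 t=11ms: DENY
  req#7 t=11ms: DENY
  req#8 t=12ms: DENY
  req#9 t=12ms: DENY
  req#10 t=12ms: DENY
  req#11 t=12ms: DENY
  req#12 t=13ms: DENY
  req#13 t=13ms: DENY
  req#14 t=13ms: DENY
  req#15 t=13ms: DENY

Answer: AAAAADDDDDDDDDD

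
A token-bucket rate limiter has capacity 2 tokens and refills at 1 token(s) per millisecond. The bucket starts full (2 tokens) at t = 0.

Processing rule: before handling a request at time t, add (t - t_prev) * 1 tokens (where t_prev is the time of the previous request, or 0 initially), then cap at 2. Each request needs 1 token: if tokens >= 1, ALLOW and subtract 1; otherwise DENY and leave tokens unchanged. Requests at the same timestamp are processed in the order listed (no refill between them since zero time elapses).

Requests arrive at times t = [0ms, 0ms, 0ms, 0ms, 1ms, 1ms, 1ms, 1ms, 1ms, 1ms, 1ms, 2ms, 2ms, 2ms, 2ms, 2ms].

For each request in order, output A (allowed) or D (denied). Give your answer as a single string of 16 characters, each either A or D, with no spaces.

Simulating step by step:
  req#1 t=0ms: ALLOW
  req#2 t=0ms: ALLOW
  req#3 t=0ms: DENY
  req#4 t=0ms: DENY
  req#5 t=1ms: ALLOW
  req#6 t=1ms: DENY
  req#7 t=1ms: DENY
  req#8 t=1ms: DENY
  req#9 t=1ms: DENY
  req#10 t=1ms: DENY
  req#11 t=1ms: DENY
  req#12 t=2ms: ALLOW
  req#13 t=2ms: DENY
  req#14 t=2ms: DENY
  req#15 t=2ms: DENY
  req#16 t=2ms: DENY

Answer: AADDADDDDDDADDDD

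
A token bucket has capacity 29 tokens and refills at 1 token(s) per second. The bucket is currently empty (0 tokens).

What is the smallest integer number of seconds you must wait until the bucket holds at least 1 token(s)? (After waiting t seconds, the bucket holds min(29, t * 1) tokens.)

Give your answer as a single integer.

Need t * 1 >= 1, so t >= 1/1.
Smallest integer t = ceil(1/1) = 1.

Answer: 1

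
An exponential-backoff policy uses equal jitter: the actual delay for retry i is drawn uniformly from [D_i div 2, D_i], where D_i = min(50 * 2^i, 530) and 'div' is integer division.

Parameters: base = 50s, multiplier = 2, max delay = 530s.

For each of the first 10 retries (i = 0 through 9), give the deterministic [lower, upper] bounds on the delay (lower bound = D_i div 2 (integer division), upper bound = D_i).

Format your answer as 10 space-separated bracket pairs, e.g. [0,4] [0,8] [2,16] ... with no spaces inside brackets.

Computing bounds per retry:
  i=0: D_i=min(50*2^0,530)=50, bounds=[25,50]
  i=1: D_i=min(50*2^1,530)=100, bounds=[50,100]
  i=2: D_i=min(50*2^2,530)=200, bounds=[100,200]
  i=3: D_i=min(50*2^3,530)=400, bounds=[200,400]
  i=4: D_i=min(50*2^4,530)=530, bounds=[265,530]
  i=5: D_i=min(50*2^5,530)=530, bounds=[265,530]
  i=6: D_i=min(50*2^6,530)=530, bounds=[265,530]
  i=7: D_i=min(50*2^7,530)=530, bounds=[265,530]
  i=8: D_i=min(50*2^8,530)=530, bounds=[265,530]
  i=9: D_i=min(50*2^9,530)=530, bounds=[265,530]

Answer: [25,50] [50,100] [100,200] [200,400] [265,530] [265,530] [265,530] [265,530] [265,530] [265,530]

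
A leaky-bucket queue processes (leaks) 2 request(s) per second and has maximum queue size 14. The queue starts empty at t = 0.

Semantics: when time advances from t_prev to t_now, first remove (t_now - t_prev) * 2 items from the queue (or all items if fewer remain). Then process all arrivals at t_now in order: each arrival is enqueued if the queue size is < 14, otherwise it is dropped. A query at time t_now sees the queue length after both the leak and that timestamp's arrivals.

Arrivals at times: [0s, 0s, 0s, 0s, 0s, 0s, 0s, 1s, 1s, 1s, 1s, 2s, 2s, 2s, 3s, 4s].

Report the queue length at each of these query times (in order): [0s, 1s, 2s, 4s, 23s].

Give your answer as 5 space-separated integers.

Queue lengths at query times:
  query t=0s: backlog = 7
  query t=1s: backlog = 9
  query t=2s: backlog = 10
  query t=4s: backlog = 8
  query t=23s: backlog = 0

Answer: 7 9 10 8 0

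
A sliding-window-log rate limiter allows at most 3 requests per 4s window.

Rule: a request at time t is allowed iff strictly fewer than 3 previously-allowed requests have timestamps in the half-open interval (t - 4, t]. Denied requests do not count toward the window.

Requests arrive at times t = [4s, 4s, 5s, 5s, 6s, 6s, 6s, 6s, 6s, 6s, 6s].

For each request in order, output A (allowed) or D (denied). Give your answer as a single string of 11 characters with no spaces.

Answer: AAADDDDDDDD

Derivation:
Tracking allowed requests in the window:
  req#1 t=4s: ALLOW
  req#2 t=4s: ALLOW
  req#3 t=5s: ALLOW
  req#4 t=5s: DENY
  req#5 t=6s: DENY
  req#6 t=6s: DENY
  req#7 t=6s: DENY
  req#8 t=6s: DENY
  req#9 t=6s: DENY
  req#10 t=6s: DENY
  req#11 t=6s: DENY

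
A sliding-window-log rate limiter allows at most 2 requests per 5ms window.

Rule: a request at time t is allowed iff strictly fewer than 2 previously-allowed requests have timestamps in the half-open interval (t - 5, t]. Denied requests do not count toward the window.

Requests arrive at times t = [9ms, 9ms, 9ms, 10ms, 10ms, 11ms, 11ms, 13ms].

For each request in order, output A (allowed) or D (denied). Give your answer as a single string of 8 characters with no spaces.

Answer: AADDDDDD

Derivation:
Tracking allowed requests in the window:
  req#1 t=9ms: ALLOW
  req#2 t=9ms: ALLOW
  req#3 t=9ms: DENY
  req#4 t=10ms: DENY
  req#5 t=10ms: DENY
  req#6 t=11ms: DENY
  req#7 t=11ms: DENY
  req#8 t=13ms: DENY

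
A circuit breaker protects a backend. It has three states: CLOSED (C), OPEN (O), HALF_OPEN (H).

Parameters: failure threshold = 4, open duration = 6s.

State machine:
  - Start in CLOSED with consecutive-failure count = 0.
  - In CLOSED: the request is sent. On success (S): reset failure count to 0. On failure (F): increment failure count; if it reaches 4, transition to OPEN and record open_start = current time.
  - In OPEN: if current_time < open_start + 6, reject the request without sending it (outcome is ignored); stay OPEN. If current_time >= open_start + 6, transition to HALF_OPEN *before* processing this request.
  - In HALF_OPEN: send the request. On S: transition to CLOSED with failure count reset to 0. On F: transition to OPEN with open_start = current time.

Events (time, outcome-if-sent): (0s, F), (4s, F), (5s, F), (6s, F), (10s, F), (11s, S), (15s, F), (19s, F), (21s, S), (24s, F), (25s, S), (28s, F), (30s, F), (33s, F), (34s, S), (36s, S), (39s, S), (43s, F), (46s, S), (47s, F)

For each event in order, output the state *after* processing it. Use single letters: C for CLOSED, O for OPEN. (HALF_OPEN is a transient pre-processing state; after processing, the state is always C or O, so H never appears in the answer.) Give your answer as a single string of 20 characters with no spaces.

Answer: CCCOOOOOCCCCCCCCCCCC

Derivation:
State after each event:
  event#1 t=0s outcome=F: state=CLOSED
  event#2 t=4s outcome=F: state=CLOSED
  event#3 t=5s outcome=F: state=CLOSED
  event#4 t=6s outcome=F: state=OPEN
  event#5 t=10s outcome=F: state=OPEN
  event#6 t=11s outcome=S: state=OPEN
  event#7 t=15s outcome=F: state=OPEN
  event#8 t=19s outcome=F: state=OPEN
  event#9 t=21s outcome=S: state=CLOSED
  event#10 t=24s outcome=F: state=CLOSED
  event#11 t=25s outcome=S: state=CLOSED
  event#12 t=28s outcome=F: state=CLOSED
  event#13 t=30s outcome=F: state=CLOSED
  event#14 t=33s outcome=F: state=CLOSED
  event#15 t=34s outcome=S: state=CLOSED
  event#16 t=36s outcome=S: state=CLOSED
  event#17 t=39s outcome=S: state=CLOSED
  event#18 t=43s outcome=F: state=CLOSED
  event#19 t=46s outcome=S: state=CLOSED
  event#20 t=47s outcome=F: state=CLOSED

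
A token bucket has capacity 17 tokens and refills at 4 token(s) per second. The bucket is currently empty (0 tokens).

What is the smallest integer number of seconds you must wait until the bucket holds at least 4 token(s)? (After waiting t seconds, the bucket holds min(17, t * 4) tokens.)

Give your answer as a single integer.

Need t * 4 >= 4, so t >= 4/4.
Smallest integer t = ceil(4/4) = 1.

Answer: 1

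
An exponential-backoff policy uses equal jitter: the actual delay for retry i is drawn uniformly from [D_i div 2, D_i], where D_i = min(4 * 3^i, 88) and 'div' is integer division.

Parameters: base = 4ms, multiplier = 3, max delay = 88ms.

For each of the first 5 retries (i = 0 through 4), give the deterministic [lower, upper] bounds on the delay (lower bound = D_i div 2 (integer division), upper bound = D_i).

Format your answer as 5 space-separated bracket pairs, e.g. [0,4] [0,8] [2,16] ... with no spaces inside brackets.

Computing bounds per retry:
  i=0: D_i=min(4*3^0,88)=4, bounds=[2,4]
  i=1: D_i=min(4*3^1,88)=12, bounds=[6,12]
  i=2: D_i=min(4*3^2,88)=36, bounds=[18,36]
  i=3: D_i=min(4*3^3,88)=88, bounds=[44,88]
  i=4: D_i=min(4*3^4,88)=88, bounds=[44,88]

Answer: [2,4] [6,12] [18,36] [44,88] [44,88]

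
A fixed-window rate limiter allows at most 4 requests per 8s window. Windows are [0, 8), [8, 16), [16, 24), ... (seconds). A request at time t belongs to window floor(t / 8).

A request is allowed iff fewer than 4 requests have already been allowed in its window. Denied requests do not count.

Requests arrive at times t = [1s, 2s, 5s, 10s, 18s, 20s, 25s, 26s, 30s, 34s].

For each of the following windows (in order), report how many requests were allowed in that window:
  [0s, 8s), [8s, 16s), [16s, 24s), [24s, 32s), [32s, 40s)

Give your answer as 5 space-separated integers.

Processing requests:
  req#1 t=1s (window 0): ALLOW
  req#2 t=2s (window 0): ALLOW
  req#3 t=5s (window 0): ALLOW
  req#4 t=10s (window 1): ALLOW
  req#5 t=18s (window 2): ALLOW
  req#6 t=20s (window 2): ALLOW
  req#7 t=25s (window 3): ALLOW
  req#8 t=26s (window 3): ALLOW
  req#9 t=30s (window 3): ALLOW
  req#10 t=34s (window 4): ALLOW

Allowed counts by window: 3 1 2 3 1

Answer: 3 1 2 3 1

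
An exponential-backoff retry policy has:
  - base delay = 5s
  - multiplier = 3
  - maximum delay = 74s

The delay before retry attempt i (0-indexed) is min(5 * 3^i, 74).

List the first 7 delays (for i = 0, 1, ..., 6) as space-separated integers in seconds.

Answer: 5 15 45 74 74 74 74

Derivation:
Computing each delay:
  i=0: min(5*3^0, 74) = 5
  i=1: min(5*3^1, 74) = 15
  i=2: min(5*3^2, 74) = 45
  i=3: min(5*3^3, 74) = 74
  i=4: min(5*3^4, 74) = 74
  i=5: min(5*3^5, 74) = 74
  i=6: min(5*3^6, 74) = 74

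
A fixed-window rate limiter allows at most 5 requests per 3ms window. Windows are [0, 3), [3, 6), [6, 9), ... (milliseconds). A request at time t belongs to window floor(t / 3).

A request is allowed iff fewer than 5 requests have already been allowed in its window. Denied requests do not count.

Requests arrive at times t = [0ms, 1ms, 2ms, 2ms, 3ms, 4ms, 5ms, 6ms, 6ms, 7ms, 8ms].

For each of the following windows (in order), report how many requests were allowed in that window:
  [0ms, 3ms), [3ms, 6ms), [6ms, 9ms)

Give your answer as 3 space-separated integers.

Answer: 4 3 4

Derivation:
Processing requests:
  req#1 t=0ms (window 0): ALLOW
  req#2 t=1ms (window 0): ALLOW
  req#3 t=2ms (window 0): ALLOW
  req#4 t=2ms (window 0): ALLOW
  req#5 t=3ms (window 1): ALLOW
  req#6 t=4ms (window 1): ALLOW
  req#7 t=5ms (window 1): ALLOW
  req#8 t=6ms (window 2): ALLOW
  req#9 t=6ms (window 2): ALLOW
  req#10 t=7ms (window 2): ALLOW
  req#11 t=8ms (window 2): ALLOW

Allowed counts by window: 4 3 4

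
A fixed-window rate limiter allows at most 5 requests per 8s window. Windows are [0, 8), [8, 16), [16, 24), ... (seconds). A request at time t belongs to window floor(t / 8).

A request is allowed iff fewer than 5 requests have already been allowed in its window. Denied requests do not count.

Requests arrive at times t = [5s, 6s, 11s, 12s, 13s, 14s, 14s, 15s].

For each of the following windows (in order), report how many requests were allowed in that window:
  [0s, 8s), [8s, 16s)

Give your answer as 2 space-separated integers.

Processing requests:
  req#1 t=5s (window 0): ALLOW
  req#2 t=6s (window 0): ALLOW
  req#3 t=11s (window 1): ALLOW
  req#4 t=12s (window 1): ALLOW
  req#5 t=13s (window 1): ALLOW
  req#6 t=14s (window 1): ALLOW
  req#7 t=14s (window 1): ALLOW
  req#8 t=15s (window 1): DENY

Allowed counts by window: 2 5

Answer: 2 5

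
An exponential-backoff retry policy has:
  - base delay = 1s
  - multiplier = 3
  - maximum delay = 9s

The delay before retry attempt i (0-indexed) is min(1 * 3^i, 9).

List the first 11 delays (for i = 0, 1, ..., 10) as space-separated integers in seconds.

Computing each delay:
  i=0: min(1*3^0, 9) = 1
  i=1: min(1*3^1, 9) = 3
  i=2: min(1*3^2, 9) = 9
  i=3: min(1*3^3, 9) = 9
  i=4: min(1*3^4, 9) = 9
  i=5: min(1*3^5, 9) = 9
  i=6: min(1*3^6, 9) = 9
  i=7: min(1*3^7, 9) = 9
  i=8: min(1*3^8, 9) = 9
  i=9: min(1*3^9, 9) = 9
  i=10: min(1*3^10, 9) = 9

Answer: 1 3 9 9 9 9 9 9 9 9 9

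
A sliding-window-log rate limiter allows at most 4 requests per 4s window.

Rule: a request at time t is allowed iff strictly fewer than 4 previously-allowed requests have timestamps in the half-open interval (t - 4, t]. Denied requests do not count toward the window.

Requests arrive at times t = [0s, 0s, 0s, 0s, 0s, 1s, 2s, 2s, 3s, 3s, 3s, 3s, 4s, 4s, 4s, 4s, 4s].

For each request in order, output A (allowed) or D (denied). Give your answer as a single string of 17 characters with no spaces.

Answer: AAAADDDDDDDDAAAAD

Derivation:
Tracking allowed requests in the window:
  req#1 t=0s: ALLOW
  req#2 t=0s: ALLOW
  req#3 t=0s: ALLOW
  req#4 t=0s: ALLOW
  req#5 t=0s: DENY
  req#6 t=1s: DENY
  req#7 t=2s: DENY
  req#8 t=2s: DENY
  req#9 t=3s: DENY
  req#10 t=3s: DENY
  req#11 t=3s: DENY
  req#12 t=3s: DENY
  req#13 t=4s: ALLOW
  req#14 t=4s: ALLOW
  req#15 t=4s: ALLOW
  req#16 t=4s: ALLOW
  req#17 t=4s: DENY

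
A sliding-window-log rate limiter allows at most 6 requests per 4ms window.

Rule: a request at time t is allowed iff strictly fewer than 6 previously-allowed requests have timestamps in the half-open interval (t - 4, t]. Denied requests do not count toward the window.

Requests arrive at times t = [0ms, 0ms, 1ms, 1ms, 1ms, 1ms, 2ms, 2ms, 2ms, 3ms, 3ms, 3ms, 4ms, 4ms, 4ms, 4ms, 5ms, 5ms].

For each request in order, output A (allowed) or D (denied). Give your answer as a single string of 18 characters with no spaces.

Answer: AAAAAADDDDDDAADDAA

Derivation:
Tracking allowed requests in the window:
  req#1 t=0ms: ALLOW
  req#2 t=0ms: ALLOW
  req#3 t=1ms: ALLOW
  req#4 t=1ms: ALLOW
  req#5 t=1ms: ALLOW
  req#6 t=1ms: ALLOW
  req#7 t=2ms: DENY
  req#8 t=2ms: DENY
  req#9 t=2ms: DENY
  req#10 t=3ms: DENY
  req#11 t=3ms: DENY
  req#12 t=3ms: DENY
  req#13 t=4ms: ALLOW
  req#14 t=4ms: ALLOW
  req#15 t=4ms: DENY
  req#16 t=4ms: DENY
  req#17 t=5ms: ALLOW
  req#18 t=5ms: ALLOW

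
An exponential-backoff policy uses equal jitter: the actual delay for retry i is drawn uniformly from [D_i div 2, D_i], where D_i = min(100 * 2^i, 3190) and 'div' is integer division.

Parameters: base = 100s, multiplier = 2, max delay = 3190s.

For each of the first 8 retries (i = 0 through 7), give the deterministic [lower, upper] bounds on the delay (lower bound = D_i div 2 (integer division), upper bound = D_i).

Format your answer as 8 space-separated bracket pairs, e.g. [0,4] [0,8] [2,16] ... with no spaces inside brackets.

Computing bounds per retry:
  i=0: D_i=min(100*2^0,3190)=100, bounds=[50,100]
  i=1: D_i=min(100*2^1,3190)=200, bounds=[100,200]
  i=2: D_i=min(100*2^2,3190)=400, bounds=[200,400]
  i=3: D_i=min(100*2^3,3190)=800, bounds=[400,800]
  i=4: D_i=min(100*2^4,3190)=1600, bounds=[800,1600]
  i=5: D_i=min(100*2^5,3190)=3190, bounds=[1595,3190]
  i=6: D_i=min(100*2^6,3190)=3190, bounds=[1595,3190]
  i=7: D_i=min(100*2^7,3190)=3190, bounds=[1595,3190]

Answer: [50,100] [100,200] [200,400] [400,800] [800,1600] [1595,3190] [1595,3190] [1595,3190]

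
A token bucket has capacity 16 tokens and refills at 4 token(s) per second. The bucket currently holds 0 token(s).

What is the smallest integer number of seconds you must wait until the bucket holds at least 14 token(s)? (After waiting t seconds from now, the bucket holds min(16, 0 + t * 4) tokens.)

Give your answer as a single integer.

Answer: 4

Derivation:
Need 0 + t * 4 >= 14, so t >= 14/4.
Smallest integer t = ceil(14/4) = 4.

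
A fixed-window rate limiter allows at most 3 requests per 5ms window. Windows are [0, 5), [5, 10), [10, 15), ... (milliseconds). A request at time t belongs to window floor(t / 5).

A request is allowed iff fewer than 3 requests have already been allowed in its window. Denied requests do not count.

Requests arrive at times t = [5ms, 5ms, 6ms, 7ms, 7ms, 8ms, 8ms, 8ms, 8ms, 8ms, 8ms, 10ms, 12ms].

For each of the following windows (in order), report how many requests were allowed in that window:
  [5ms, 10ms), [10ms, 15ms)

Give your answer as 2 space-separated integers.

Processing requests:
  req#1 t=5ms (window 1): ALLOW
  req#2 t=5ms (window 1): ALLOW
  req#3 t=6ms (window 1): ALLOW
  req#4 t=7ms (window 1): DENY
  req#5 t=7ms (window 1): DENY
  req#6 t=8ms (window 1): DENY
  req#7 t=8ms (window 1): DENY
  req#8 t=8ms (window 1): DENY
  req#9 t=8ms (window 1): DENY
  req#10 t=8ms (window 1): DENY
  req#11 t=8ms (window 1): DENY
  req#12 t=10ms (window 2): ALLOW
  req#13 t=12ms (window 2): ALLOW

Allowed counts by window: 3 2

Answer: 3 2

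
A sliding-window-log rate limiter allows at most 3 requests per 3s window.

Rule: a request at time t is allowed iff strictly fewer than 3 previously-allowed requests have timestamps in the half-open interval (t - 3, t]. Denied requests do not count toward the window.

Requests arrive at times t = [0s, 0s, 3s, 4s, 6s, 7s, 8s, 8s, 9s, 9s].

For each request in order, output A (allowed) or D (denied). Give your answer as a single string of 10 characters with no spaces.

Answer: AAAAAAADAD

Derivation:
Tracking allowed requests in the window:
  req#1 t=0s: ALLOW
  req#2 t=0s: ALLOW
  req#3 t=3s: ALLOW
  req#4 t=4s: ALLOW
  req#5 t=6s: ALLOW
  req#6 t=7s: ALLOW
  req#7 t=8s: ALLOW
  req#8 t=8s: DENY
  req#9 t=9s: ALLOW
  req#10 t=9s: DENY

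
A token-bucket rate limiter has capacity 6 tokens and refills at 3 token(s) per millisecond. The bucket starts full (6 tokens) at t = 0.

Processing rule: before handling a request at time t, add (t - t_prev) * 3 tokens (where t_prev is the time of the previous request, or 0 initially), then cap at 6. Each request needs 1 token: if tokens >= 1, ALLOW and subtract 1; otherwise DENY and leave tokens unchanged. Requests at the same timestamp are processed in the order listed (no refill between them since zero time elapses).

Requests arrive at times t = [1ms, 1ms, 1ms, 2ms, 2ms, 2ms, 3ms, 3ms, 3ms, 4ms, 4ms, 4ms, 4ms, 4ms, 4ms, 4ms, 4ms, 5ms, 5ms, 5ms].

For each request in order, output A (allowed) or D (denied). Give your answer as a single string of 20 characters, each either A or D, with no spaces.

Simulating step by step:
  req#1 t=1ms: ALLOW
  req#2 t=1ms: ALLOW
  req#3 t=1ms: ALLOW
  req#4 t=2ms: ALLOW
  req#5 t=2ms: ALLOW
  req#6 t=2ms: ALLOW
  req#7 t=3ms: ALLOW
  req#8 t=3ms: ALLOW
  req#9 t=3ms: ALLOW
  req#10 t=4ms: ALLOW
  req#11 t=4ms: ALLOW
  req#12 t=4ms: ALLOW
  req#13 t=4ms: ALLOW
  req#14 t=4ms: ALLOW
  req#15 t=4ms: ALLOW
  req#16 t=4ms: DENY
  req#17 t=4ms: DENY
  req#18 t=5ms: ALLOW
  req#19 t=5ms: ALLOW
  req#20 t=5ms: ALLOW

Answer: AAAAAAAAAAAAAAADDAAA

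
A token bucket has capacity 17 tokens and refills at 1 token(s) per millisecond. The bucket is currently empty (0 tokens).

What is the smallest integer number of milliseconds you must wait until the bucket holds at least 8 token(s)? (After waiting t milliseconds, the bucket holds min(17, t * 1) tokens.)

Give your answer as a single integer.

Need t * 1 >= 8, so t >= 8/1.
Smallest integer t = ceil(8/1) = 8.

Answer: 8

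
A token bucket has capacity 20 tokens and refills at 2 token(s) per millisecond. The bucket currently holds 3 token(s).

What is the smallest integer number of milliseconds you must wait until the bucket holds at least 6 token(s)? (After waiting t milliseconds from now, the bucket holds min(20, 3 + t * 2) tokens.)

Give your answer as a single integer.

Need 3 + t * 2 >= 6, so t >= 3/2.
Smallest integer t = ceil(3/2) = 2.

Answer: 2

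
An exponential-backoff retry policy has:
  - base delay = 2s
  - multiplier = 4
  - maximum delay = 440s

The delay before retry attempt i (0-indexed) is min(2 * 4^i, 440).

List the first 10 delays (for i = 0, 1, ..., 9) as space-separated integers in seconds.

Computing each delay:
  i=0: min(2*4^0, 440) = 2
  i=1: min(2*4^1, 440) = 8
  i=2: min(2*4^2, 440) = 32
  i=3: min(2*4^3, 440) = 128
  i=4: min(2*4^4, 440) = 440
  i=5: min(2*4^5, 440) = 440
  i=6: min(2*4^6, 440) = 440
  i=7: min(2*4^7, 440) = 440
  i=8: min(2*4^8, 440) = 440
  i=9: min(2*4^9, 440) = 440

Answer: 2 8 32 128 440 440 440 440 440 440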